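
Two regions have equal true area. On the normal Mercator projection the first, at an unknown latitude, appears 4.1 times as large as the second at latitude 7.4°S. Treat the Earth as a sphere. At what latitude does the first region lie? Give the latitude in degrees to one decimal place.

60.7°

For equal true areas on Mercator, apparent areas scale as sec²φ, so the ratio is cos²φ₂ / cos²φ₁.
cos²φ₂ / cos²φ₁ = 4.1  ⇒  cos φ₁ = cos 7.4° / √4.1 = 0.9917/2.025 = 0.4898.
φ₁ = arccos(0.4898) ≈ 60.7°.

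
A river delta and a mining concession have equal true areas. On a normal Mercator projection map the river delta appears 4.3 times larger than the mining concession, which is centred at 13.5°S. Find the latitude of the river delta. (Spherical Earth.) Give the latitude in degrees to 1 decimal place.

62.0°

For equal true areas on Mercator, apparent areas scale as sec²φ, so the ratio is cos²φ₂ / cos²φ₁.
cos²φ₂ / cos²φ₁ = 4.3  ⇒  cos φ₁ = cos 13.5° / √4.3 = 0.9724/2.074 = 0.4689.
φ₁ = arccos(0.4689) ≈ 62.0°.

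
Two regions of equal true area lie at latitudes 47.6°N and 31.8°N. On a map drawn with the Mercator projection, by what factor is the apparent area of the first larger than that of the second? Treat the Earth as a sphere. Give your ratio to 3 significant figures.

Mercator areal scale is sec²φ.
At 47.6°: sec²(47.6°) = 1/0.6743² = 2.199.
At 31.8°: sec²(31.8°) = 1/0.8499² = 1.384.
Ratio = 2.199/1.384 = cos²(31.8°)/cos²(47.6°) ≈ 1.59.

1.59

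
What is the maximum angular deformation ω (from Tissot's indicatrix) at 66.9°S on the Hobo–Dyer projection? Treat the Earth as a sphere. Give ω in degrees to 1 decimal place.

74.7°

Hobo–Dyer is a cylindrical equal-area projection with standard parallels at ±37.5°. A cylindrical equal-area projection with standard parallel φ₀ has meridian scale h = cos φ / cos φ₀ and parallel scale k = cos φ₀ / cos φ (so areas are preserved, h·k = 1).
At 66.9°: h = 0.4945, k = 2.022; principal scales a = 2.022, b = 0.4945.
sin(ω/2) = (a − b)/(a + b) = 1.528/2.517 = 0.6070, so ω = 2 arcsin(0.6070) ≈ 74.7°.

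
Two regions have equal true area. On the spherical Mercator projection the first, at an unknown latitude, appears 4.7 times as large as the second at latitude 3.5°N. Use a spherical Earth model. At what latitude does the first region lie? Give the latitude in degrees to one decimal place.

On Mercator, (apparent₁)/(apparent₂) = sec²φ₁ / sec²φ₂ when true areas are equal.
cos²φ₂ / cos²φ₁ = 4.7  ⇒  cos φ₁ = cos 3.5° / √4.7 = 0.9981/2.168 = 0.4604.
φ₁ = arccos(0.4604) ≈ 62.6°.

62.6°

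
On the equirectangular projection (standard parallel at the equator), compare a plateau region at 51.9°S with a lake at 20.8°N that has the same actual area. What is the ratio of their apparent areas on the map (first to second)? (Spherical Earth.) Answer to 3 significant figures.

Plate carrée maps x = Rλ, y = Rφ. The meridian scale is h = 1 and the parallel scale is k = 1/cos φ = sec φ.
Areal scale at 51.9°: h·k = 1.000 × 1.621 = 1.621.
Areal scale at 20.8°: h·k = 1.000 × 1.070 = 1.070.
Ratio = 1.621/1.070 ≈ 1.52.

1.52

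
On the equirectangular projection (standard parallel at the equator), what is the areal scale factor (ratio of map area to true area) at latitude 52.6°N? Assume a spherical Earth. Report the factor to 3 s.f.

Plate carrée maps x = Rλ, y = Rφ. The meridian scale is h = 1 and the parallel scale is k = 1/cos φ = sec φ.
Areal scale = h·k = 1 × sec φ; at 52.6°, h = 1.000, k = 1.646, so h·k = 1.646.

1.65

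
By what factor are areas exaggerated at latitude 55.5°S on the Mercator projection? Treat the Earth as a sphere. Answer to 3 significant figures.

3.12

For Mercator, h = k = sec φ (a conformal cylindrical projection has a single point scale, 1/cos φ).
Areal scale = k² = sec²φ = 1/cos²(55.5°) = 1/0.5664² = 3.117.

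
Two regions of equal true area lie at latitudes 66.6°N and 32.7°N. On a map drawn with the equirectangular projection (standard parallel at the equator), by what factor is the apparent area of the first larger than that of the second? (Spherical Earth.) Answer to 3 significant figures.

2.12

In the plate carrée (x = Rλ, y = Rφ), meridians are true-scale (h = 1) and parallels are stretched by k = sec φ.
Areal scale at 66.6°: h·k = 1.000 × 2.518 = 2.518.
Areal scale at 32.7°: h·k = 1.000 × 1.188 = 1.188.
Ratio = 2.518/1.188 ≈ 2.12.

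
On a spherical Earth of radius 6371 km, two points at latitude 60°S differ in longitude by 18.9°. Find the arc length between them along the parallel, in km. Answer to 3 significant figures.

1050 km

Arc length along a parallel = R cos φ · Δλ (with Δλ in radians).
= 6371 × cos 60° × (18.9° × π/180) = 6371 × 0.5000 × 0.3299 ≈ 1050 km.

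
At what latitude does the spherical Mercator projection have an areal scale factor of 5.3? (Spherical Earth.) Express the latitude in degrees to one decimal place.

Mercator areal scale is sec²φ.
sec²φ = 5.3  ⇒  cos²φ = 0.1887  ⇒  cos φ = 0.4344.
φ = arccos(0.4344) ≈ 64.3°.

64.3°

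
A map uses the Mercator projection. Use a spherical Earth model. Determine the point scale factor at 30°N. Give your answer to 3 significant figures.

The Mercator projection is conformal; its linear scale factor is the same in every direction and equals sec φ = 1/cos φ.
k = 1/cos 30° = 1/0.8660 = 1.155.

1.15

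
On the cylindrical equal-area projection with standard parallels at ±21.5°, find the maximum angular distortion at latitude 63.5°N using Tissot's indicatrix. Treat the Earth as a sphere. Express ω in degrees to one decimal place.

Cylindrical equal-area (φ₀ = 21.5°): h = cos φ / cos 21.5° along meridians, k = cos 21.5° / cos φ along parallels; h·k = 1.
At 63.5°: h = 0.4796, k = 2.085; principal scales a = 2.085, b = 0.4796.
sin(ω/2) = (a − b)/(a + b) = 1.606/2.565 = 0.6260, so ω = 2 arcsin(0.6260) ≈ 77.5°.

77.5°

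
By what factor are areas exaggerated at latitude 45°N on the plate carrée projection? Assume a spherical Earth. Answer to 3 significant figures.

For the equirectangular projection with φ₀ = 0 (plate carrée), h = 1 along meridians and k = sec φ along parallels.
Areal scale = h·k = 1 × sec φ; at 45°, h = 1.000, k = 1.414, so h·k = 1.414.

1.41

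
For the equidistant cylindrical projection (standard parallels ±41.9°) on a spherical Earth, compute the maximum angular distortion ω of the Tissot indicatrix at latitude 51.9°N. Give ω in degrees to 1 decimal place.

The equidistant cylindrical projection with φ₀ = 41.9° has h = 1 (meridians true) and k = cos φ₀ / cos φ along parallels.
At 51.9°: h = 1.000, k = 1.206; principal scales a = 1.206, b = 1.000.
sin(ω/2) = (a − b)/(a + b) = 0.2063/2.206 = 0.09349, so ω = 2 arcsin(0.09349) ≈ 10.7°.

10.7°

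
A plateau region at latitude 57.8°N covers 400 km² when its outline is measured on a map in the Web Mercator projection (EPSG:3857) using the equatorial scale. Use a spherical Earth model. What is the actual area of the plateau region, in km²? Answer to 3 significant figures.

The Mercator projection is conformal; its linear scale factor is the same in every direction and equals sec φ = 1/cos φ.
Areal scale = k² = sec²φ = 1/cos²(57.8°) = 1/0.5329² = 3.522.
True area = apparent / (areal scale) = 400 / 3.522 ≈ 114 km².

114 km²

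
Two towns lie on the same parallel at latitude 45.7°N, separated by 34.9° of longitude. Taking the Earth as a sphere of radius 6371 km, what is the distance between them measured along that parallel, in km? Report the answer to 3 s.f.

Arc length along a parallel = R cos φ · Δλ (with Δλ in radians).
= 6371 × cos 45.7° × (34.9° × π/180) = 6371 × 0.6984 × 0.6091 ≈ 2710 km.

2710 km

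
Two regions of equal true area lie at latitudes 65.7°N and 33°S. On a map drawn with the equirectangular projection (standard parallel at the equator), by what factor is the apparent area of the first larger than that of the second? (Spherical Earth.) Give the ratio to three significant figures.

For the equirectangular projection with φ₀ = 0 (plate carrée), h = 1 along meridians and k = sec φ along parallels.
Areal scale at 65.7°: h·k = 1.000 × 2.430 = 2.430.
Areal scale at 33°: h·k = 1.000 × 1.192 = 1.192.
Ratio = 2.430/1.192 ≈ 2.04.

2.04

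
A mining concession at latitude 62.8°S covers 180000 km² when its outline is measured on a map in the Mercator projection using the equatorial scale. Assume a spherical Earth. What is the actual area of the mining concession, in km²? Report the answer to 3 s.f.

The Mercator projection is conformal; its linear scale factor is the same in every direction and equals sec φ = 1/cos φ.
Areal scale = k² = sec²φ = 1/cos²(62.8°) = 1/0.4571² = 4.786.
True area = apparent / (areal scale) = 180000 / 4.786 ≈ 37600 km².

37600 km²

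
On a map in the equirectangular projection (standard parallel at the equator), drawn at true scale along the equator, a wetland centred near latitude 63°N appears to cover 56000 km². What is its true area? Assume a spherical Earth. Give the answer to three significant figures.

25400 km²

For the equirectangular projection with φ₀ = 0 (plate carrée), h = 1 along meridians and k = sec φ along parallels.
Areal scale = h·k = 1 × sec φ; at 63°, h = 1.000, k = 2.203, so h·k = 2.203.
True area = apparent / (areal scale) = 56000 / 2.203 ≈ 25400 km².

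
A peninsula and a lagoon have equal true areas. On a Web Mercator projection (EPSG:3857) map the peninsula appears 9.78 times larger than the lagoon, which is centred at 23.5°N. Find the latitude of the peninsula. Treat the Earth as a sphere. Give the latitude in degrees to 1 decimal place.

72.9°

For equal true areas on Mercator, apparent areas scale as sec²φ, so the ratio is cos²φ₂ / cos²φ₁.
cos²φ₂ / cos²φ₁ = 9.78  ⇒  cos φ₁ = cos 23.5° / √9.78 = 0.9171/3.127 = 0.2932.
φ₁ = arccos(0.2932) ≈ 72.9°.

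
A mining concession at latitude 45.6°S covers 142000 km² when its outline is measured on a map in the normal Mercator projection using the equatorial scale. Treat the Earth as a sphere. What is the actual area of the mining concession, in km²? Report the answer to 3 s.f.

For Mercator, h = k = sec φ (a conformal cylindrical projection has a single point scale, 1/cos φ).
Areal scale = k² = sec²φ = 1/cos²(45.6°) = 1/0.6997² = 2.043.
True area = apparent / (areal scale) = 142000 / 2.043 ≈ 69500 km².

69500 km²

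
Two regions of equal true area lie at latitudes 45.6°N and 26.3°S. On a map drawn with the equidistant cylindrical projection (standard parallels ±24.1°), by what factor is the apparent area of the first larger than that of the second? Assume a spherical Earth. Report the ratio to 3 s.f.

1.28

With standard parallel φ₀ = 24.1°, the equirectangular projection gives x = Rλ cos φ₀, y = Rφ, so h = 1 and k = cos 24.1° / cos φ.
Areal scale at 45.6°: h·k = 1.000 × 1.305 = 1.305.
Areal scale at 26.3°: h·k = 1.000 × 1.018 = 1.018.
Ratio = 1.305/1.018 ≈ 1.28.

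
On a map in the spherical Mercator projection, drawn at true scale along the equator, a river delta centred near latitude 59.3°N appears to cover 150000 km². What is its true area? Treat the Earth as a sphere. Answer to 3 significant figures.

The Mercator projection is conformal; its linear scale factor is the same in every direction and equals sec φ = 1/cos φ.
Areal scale = k² = sec²φ = 1/cos²(59.3°) = 1/0.5105² = 3.837.
True area = apparent / (areal scale) = 150000 / 3.837 ≈ 39100 km².

39100 km²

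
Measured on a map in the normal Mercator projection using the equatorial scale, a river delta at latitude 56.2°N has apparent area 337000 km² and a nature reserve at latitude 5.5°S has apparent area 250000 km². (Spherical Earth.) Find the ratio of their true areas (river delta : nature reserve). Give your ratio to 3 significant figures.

On Mercator the areal scale is sec²φ, so true area = apparent × cos²φ.
True area of river delta: 337000 × cos²(56.2°) = 337000 × 0.3095 = 104300 km².
True area of nature reserve: 250000 × cos²(5.5°) = 250000 × 0.9908 = 247700 km².
Ratio = 104300 / 247700 ≈ 0.421.

0.421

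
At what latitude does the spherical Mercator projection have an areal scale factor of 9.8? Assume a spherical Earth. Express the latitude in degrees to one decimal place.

Mercator areal scale is sec²φ.
sec²φ = 9.8  ⇒  cos²φ = 0.1020  ⇒  cos φ = 0.3194.
φ = arccos(0.3194) ≈ 71.4°.

71.4°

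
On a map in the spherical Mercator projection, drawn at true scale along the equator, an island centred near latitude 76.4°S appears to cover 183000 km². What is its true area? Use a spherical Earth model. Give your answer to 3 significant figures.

Mercator is conformal, so the point scale is isotropic: h = k = sec φ = 1/cos φ.
Areal scale = k² = sec²φ = 1/cos²(76.4°) = 1/0.2351² = 18.09.
True area = apparent / (areal scale) = 183000 / 18.09 ≈ 10100 km².

10100 km²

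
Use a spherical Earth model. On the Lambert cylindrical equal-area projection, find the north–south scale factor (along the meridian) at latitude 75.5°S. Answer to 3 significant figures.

0.250

The Lambert cylindrical equal-area projection is the cylindrical equal-area projection with its standard parallel at the equator (φ₀ = 0). For cylindrical equal-area with standard parallel φ₀, h = cos φ / cos φ₀ and k = cos φ₀ / cos φ, so h·k = 1.
h = cos 75.5° / cos 0° = 0.2504/1.000 = 0.2504.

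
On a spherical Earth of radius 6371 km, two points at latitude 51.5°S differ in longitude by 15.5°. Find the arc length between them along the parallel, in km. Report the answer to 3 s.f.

Arc length along a parallel = R cos φ · Δλ (with Δλ in radians).
= 6371 × cos 51.5° × (15.5° × π/180) = 6371 × 0.6225 × 0.2705 ≈ 1070 km.

1070 km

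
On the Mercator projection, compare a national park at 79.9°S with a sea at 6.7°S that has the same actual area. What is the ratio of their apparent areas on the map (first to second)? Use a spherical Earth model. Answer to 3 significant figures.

32.1

Mercator is conformal with k = sec φ, so areal scale = k² = sec²φ.
At 79.9°: sec²(79.9°) = 1/0.1754² = 32.52.
At 6.7°: sec²(6.7°) = 1/0.9932² = 1.014.
Ratio = 32.52/1.014 = cos²(6.7°)/cos²(79.9°) ≈ 32.1.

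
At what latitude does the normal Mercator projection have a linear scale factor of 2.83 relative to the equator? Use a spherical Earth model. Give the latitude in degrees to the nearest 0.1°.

69.3°

Mercator scale is k = sec φ = 1/cos φ.
1/cos φ = 2.83  ⇒  cos φ = 0.3534  ⇒  φ = arccos(0.3534) ≈ 69.3°.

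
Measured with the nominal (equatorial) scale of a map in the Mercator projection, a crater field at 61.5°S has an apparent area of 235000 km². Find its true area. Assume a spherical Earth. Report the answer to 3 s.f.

The Mercator projection is conformal; its linear scale factor is the same in every direction and equals sec φ = 1/cos φ.
Areal scale = k² = sec²φ = 1/cos²(61.5°) = 1/0.4772² = 4.392.
True area = apparent / (areal scale) = 235000 / 4.392 ≈ 53500 km².

53500 km²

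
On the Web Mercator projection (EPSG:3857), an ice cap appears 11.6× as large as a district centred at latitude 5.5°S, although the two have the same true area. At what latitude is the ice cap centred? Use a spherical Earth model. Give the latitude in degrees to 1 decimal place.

Mercator areal scale is sec²φ, so apparent-area ratio = sec²φ₁ / sec²φ₂ = cos²φ₂ / cos²φ₁.
cos²φ₂ / cos²φ₁ = 11.6  ⇒  cos φ₁ = cos 5.5° / √11.6 = 0.9954/3.406 = 0.2923.
φ₁ = arccos(0.2923) ≈ 73.0°.

73.0°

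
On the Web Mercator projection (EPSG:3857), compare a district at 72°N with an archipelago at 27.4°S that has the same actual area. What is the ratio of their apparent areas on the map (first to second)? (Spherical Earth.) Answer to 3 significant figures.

8.25

Mercator areal scale is sec²φ.
At 72°: sec²(72°) = 1/0.3090² = 10.47.
At 27.4°: sec²(27.4°) = 1/0.8878² = 1.269.
Ratio = 10.47/1.269 = cos²(27.4°)/cos²(72°) ≈ 8.25.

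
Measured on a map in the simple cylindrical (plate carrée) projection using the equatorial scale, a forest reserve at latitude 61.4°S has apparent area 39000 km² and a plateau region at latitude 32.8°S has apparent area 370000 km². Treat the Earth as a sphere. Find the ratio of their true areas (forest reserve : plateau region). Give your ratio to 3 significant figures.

Plate carrée has h = 1 and k = sec φ, giving areal scale sec φ; true area = (apparent area) · cos φ.
True area of forest reserve: 39000 × cos(61.4°) = 39000 × 0.4787 = 18670 km².
True area of plateau region: 370000 × cos(32.8°) = 370000 × 0.8406 = 311000 km².
Ratio = 18670 / 311000 ≈ 0.0600.

0.0600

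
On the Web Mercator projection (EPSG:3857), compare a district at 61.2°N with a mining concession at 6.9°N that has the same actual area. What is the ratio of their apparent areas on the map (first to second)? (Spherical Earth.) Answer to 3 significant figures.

Mercator is conformal with k = sec φ, so areal scale = k² = sec²φ.
At 61.2°: sec²(61.2°) = 1/0.4818² = 4.309.
At 6.9°: sec²(6.9°) = 1/0.9928² = 1.015.
Ratio = 4.309/1.015 = cos²(6.9°)/cos²(61.2°) ≈ 4.25.

4.25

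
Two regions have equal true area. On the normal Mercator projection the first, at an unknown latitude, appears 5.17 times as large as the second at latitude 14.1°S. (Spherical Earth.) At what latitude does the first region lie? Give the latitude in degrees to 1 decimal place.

64.8°

On Mercator, (apparent₁)/(apparent₂) = sec²φ₁ / sec²φ₂ when true areas are equal.
cos²φ₂ / cos²φ₁ = 5.17  ⇒  cos φ₁ = cos 14.1° / √5.17 = 0.9699/2.274 = 0.4265.
φ₁ = arccos(0.4265) ≈ 64.8°.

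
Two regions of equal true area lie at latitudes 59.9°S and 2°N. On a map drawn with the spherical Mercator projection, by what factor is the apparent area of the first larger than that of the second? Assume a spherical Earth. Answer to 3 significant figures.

Mercator areal scale is sec²φ.
At 59.9°: sec²(59.9°) = 1/0.5015² = 3.976.
At 2°: sec²(2°) = 1/0.9994² = 1.001.
Ratio = 3.976/1.001 = cos²(2°)/cos²(59.9°) ≈ 3.97.

3.97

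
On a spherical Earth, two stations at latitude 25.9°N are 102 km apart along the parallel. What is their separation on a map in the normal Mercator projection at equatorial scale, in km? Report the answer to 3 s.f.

113 km

Mercator is conformal, so the point scale is isotropic: h = k = sec φ = 1/cos φ.
Along the parallel, k = sec 25.9° = 1/0.8996 = 1.112.
Map distance = 102 × 1.112 ≈ 113 km.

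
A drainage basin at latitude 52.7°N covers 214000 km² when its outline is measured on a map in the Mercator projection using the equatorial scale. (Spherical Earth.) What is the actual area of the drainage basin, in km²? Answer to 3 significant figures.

78600 km²

The Mercator projection is conformal; its linear scale factor is the same in every direction and equals sec φ = 1/cos φ.
Areal scale = k² = sec²φ = 1/cos²(52.7°) = 1/0.6060² = 2.723.
True area = apparent / (areal scale) = 214000 / 2.723 ≈ 78600 km².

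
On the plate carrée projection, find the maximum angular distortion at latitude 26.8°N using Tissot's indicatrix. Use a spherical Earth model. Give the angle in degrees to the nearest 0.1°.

6.5°

For the equirectangular projection with φ₀ = 0 (plate carrée), h = 1 along meridians and k = sec φ along parallels.
At 26.8°: h = 1.000, k = 1.120; principal scales a = 1.120, b = 1.000.
sin(ω/2) = (a − b)/(a + b) = 0.1203/2.120 = 0.05676, so ω = 2 arcsin(0.05676) ≈ 6.5°.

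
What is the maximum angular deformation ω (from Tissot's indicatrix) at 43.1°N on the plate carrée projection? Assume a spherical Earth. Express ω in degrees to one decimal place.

17.9°

For the equirectangular projection with φ₀ = 0 (plate carrée), h = 1 along meridians and k = sec φ along parallels.
At 43.1°: h = 1.000, k = 1.370; principal scales a = 1.370, b = 1.000.
sin(ω/2) = (a − b)/(a + b) = 0.3696/2.370 = 0.1560, so ω = 2 arcsin(0.1560) ≈ 17.9°.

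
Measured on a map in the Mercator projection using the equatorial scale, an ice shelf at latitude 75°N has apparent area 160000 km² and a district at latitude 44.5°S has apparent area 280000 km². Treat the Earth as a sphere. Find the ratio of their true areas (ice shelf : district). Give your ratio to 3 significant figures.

0.0752

Since Mercator area scale is 1/cos²φ, the true area equals the apparent area multiplied by cos²φ.
True area of ice shelf: 160000 × cos²(75°) = 160000 × 0.06699 = 10720 km².
True area of district: 280000 × cos²(44.5°) = 280000 × 0.5087 = 142400 km².
Ratio = 10720 / 142400 ≈ 0.0752.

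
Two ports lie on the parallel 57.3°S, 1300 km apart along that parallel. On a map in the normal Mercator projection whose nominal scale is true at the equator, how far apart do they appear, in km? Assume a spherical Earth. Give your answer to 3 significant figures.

2410 km

For Mercator, h = k = sec φ (a conformal cylindrical projection has a single point scale, 1/cos φ).
Along the parallel, k = sec 57.3° = 1/0.5402 = 1.851.
Map distance = 1300 × 1.851 ≈ 2410 km.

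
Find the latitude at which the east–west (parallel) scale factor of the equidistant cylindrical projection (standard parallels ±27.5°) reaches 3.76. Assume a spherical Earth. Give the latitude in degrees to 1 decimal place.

The equidistant cylindrical projection with φ₀ = 27.5° has h = 1 (meridians true) and k = cos φ₀ / cos φ along parallels.
k = cos φ₀ / cos φ = 3.76  ⇒  cos φ = cos 27.5° / 3.76 = 0.2359.
φ = arccos(0.2359) ≈ 76.4°.

76.4°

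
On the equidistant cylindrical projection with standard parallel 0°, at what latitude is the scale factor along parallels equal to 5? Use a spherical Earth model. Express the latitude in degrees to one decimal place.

Plate carrée: h = 1, k = sec φ along parallels.
sec φ = 5  ⇒  cos φ = 0.2000  ⇒  φ ≈ 78.5°.

78.5°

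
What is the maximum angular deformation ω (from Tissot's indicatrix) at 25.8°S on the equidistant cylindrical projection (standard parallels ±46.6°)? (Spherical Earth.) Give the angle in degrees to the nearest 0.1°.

The equidistant cylindrical projection with φ₀ = 46.6° has h = 1 (meridians true) and k = cos φ₀ / cos φ along parallels.
At 25.8°: h = 1.000, k = 0.7632; principal scales a = 1.000, b = 0.7632.
sin(ω/2) = (a − b)/(a + b) = 0.2368/1.763 = 0.1343, so ω = 2 arcsin(0.1343) ≈ 15.4°.

15.4°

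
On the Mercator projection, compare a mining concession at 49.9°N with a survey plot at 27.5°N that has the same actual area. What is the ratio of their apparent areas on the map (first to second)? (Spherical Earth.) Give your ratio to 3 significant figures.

Mercator is conformal with k = sec φ, so areal scale = k² = sec²φ.
At 49.9°: sec²(49.9°) = 1/0.6441² = 2.410.
At 27.5°: sec²(27.5°) = 1/0.8870² = 1.271.
Ratio = 2.410/1.271 = cos²(27.5°)/cos²(49.9°) ≈ 1.90.

1.90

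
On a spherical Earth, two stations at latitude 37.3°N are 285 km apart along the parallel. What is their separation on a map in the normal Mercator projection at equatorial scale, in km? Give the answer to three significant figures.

358 km

Mercator is conformal, so the point scale is isotropic: h = k = sec φ = 1/cos φ.
Along the parallel, k = sec 37.3° = 1/0.7955 = 1.257.
Map distance = 285 × 1.257 ≈ 358 km.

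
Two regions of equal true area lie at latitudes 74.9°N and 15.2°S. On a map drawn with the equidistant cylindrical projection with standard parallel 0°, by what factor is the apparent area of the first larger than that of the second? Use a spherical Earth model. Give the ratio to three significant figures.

In the plate carrée (x = Rλ, y = Rφ), meridians are true-scale (h = 1) and parallels are stretched by k = sec φ.
Areal scale at 74.9°: h·k = 1.000 × 3.839 = 3.839.
Areal scale at 15.2°: h·k = 1.000 × 1.036 = 1.036.
Ratio = 3.839/1.036 ≈ 3.70.

3.70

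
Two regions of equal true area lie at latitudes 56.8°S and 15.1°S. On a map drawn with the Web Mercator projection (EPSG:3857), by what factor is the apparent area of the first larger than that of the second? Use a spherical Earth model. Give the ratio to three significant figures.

3.11

Mercator is conformal with k = sec φ, so areal scale = k² = sec²φ.
At 56.8°: sec²(56.8°) = 1/0.5476² = 3.335.
At 15.1°: sec²(15.1°) = 1/0.9655² = 1.073.
Ratio = 3.335/1.073 = cos²(15.1°)/cos²(56.8°) ≈ 3.11.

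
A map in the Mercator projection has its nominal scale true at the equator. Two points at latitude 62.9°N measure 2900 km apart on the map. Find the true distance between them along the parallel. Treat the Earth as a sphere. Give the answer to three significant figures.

For Mercator, h = k = sec φ (a conformal cylindrical projection has a single point scale, 1/cos φ).
Along the parallel at 62.9°, map distances are exaggerated by k = sec 62.9° = 2.195.
True distance = 2900 / 2.195 = 2900 × cos 62.9° ≈ 1320 km.

1320 km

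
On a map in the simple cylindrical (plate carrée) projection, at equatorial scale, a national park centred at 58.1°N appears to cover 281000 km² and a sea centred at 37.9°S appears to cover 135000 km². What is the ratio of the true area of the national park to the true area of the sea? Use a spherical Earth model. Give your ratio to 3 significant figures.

1.39

On the plate carrée, areal scale = h·k = 1 × sec φ, so true area = apparent × cos φ.
True area of national park: 281000 × cos(58.1°) = 281000 × 0.5284 = 148500 km².
True area of sea: 135000 × cos(37.9°) = 135000 × 0.7891 = 106500 km².
Ratio = 148500 / 106500 ≈ 1.39.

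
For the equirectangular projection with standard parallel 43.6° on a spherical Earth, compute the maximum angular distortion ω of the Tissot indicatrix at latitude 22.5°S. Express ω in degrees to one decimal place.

With standard parallel φ₀ = 43.6°, the equirectangular projection gives x = Rλ cos φ₀, y = Rφ, so h = 1 and k = cos 43.6° / cos φ.
At 22.5°: h = 1.000, k = 0.7838; principal scales a = 1.000, b = 0.7838.
sin(ω/2) = (a − b)/(a + b) = 0.2162/1.784 = 0.1212, so ω = 2 arcsin(0.1212) ≈ 13.9°.

13.9°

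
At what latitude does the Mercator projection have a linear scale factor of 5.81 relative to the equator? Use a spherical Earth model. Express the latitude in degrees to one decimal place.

80.1°

Mercator scale is k = sec φ = 1/cos φ.
1/cos φ = 5.81  ⇒  cos φ = 0.1721  ⇒  φ = arccos(0.1721) ≈ 80.1°.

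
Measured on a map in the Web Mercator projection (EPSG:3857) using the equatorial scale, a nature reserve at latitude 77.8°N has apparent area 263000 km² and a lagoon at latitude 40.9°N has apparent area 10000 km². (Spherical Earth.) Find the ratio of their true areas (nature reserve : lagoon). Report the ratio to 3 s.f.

2.06

On Mercator the areal scale is sec²φ, so true area = apparent × cos²φ.
True area of nature reserve: 263000 × cos²(77.8°) = 263000 × 0.04466 = 11750 km².
True area of lagoon: 10000 × cos²(40.9°) = 10000 × 0.5713 = 5713 km².
Ratio = 11750 / 5713 ≈ 2.06.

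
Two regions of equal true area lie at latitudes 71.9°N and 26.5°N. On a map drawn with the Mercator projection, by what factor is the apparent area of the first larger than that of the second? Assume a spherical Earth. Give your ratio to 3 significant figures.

8.30

Mercator is conformal with k = sec φ, so areal scale = k² = sec²φ.
At 71.9°: sec²(71.9°) = 1/0.3107² = 10.36.
At 26.5°: sec²(26.5°) = 1/0.8949² = 1.249.
Ratio = 10.36/1.249 = cos²(26.5°)/cos²(71.9°) ≈ 8.30.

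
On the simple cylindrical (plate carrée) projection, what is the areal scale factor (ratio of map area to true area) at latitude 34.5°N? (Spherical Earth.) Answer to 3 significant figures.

1.21

In the plate carrée (x = Rλ, y = Rφ), meridians are true-scale (h = 1) and parallels are stretched by k = sec φ.
Areal scale = h·k = 1 × sec φ; at 34.5°, h = 1.000, k = 1.213, so h·k = 1.213.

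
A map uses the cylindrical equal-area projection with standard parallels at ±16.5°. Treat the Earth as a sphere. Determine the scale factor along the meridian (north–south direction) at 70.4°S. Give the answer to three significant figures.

A cylindrical equal-area projection with standard parallel φ₀ has meridian scale h = cos φ / cos φ₀ and parallel scale k = cos φ₀ / cos φ (so areas are preserved, h·k = 1).
h = cos 70.4° / cos 16.5° = 0.3355/0.9588 = 0.3499.

0.350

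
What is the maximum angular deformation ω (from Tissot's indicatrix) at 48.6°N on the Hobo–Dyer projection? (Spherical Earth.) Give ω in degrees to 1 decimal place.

20.7°

Hobo–Dyer is a cylindrical equal-area projection with standard parallels at ±37.5°. A cylindrical equal-area projection with standard parallel φ₀ has meridian scale h = cos φ / cos φ₀ and parallel scale k = cos φ₀ / cos φ (so areas are preserved, h·k = 1).
At 48.6°: h = 0.8336, k = 1.200; principal scales a = 1.200, b = 0.8336.
sin(ω/2) = (a − b)/(a + b) = 0.3661/2.033 = 0.1801, so ω = 2 arcsin(0.1801) ≈ 20.7°.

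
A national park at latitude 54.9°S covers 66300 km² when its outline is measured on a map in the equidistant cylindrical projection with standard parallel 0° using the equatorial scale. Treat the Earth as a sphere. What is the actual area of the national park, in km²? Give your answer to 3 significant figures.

38100 km²

For the equirectangular projection with φ₀ = 0 (plate carrée), h = 1 along meridians and k = sec φ along parallels.
Areal scale = h·k = 1 × sec φ; at 54.9°, h = 1.000, k = 1.739, so h·k = 1.739.
True area = apparent / (areal scale) = 66300 / 1.739 ≈ 38100 km².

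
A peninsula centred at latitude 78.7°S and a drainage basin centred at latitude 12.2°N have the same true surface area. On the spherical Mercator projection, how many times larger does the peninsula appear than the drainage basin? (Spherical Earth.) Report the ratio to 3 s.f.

On Mercator, area is exaggerated by sec²φ = 1/cos²φ.
At 78.7°: sec²(78.7°) = 1/0.1959² = 26.05.
At 12.2°: sec²(12.2°) = 1/0.9774² = 1.047.
Ratio = 26.05/1.047 = cos²(12.2°)/cos²(78.7°) ≈ 24.9.

24.9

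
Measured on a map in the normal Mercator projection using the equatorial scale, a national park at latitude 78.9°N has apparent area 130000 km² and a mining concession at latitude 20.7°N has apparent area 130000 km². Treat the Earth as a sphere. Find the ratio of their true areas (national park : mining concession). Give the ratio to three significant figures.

0.0424

On Mercator the areal scale is sec²φ, so true area = apparent × cos²φ.
True area of national park: 130000 × cos²(78.9°) = 130000 × 0.03706 = 4818 km².
True area of mining concession: 130000 × cos²(20.7°) = 130000 × 0.8751 = 113800 km².
Ratio = 4818 / 113800 ≈ 0.0424.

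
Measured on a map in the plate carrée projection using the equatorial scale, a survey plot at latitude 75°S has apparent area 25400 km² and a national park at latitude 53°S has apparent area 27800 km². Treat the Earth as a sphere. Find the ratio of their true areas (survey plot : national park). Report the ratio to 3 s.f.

0.393

On the plate carrée, areal scale = h·k = 1 × sec φ, so true area = apparent × cos φ.
True area of survey plot: 25400 × cos(75°) = 25400 × 0.2588 = 6574 km².
True area of national park: 27800 × cos(53°) = 27800 × 0.6018 = 16730 km².
Ratio = 6574 / 16730 ≈ 0.393.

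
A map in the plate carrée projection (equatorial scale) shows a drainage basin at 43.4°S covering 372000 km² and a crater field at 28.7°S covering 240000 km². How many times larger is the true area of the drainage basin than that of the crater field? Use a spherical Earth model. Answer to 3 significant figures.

1.28

Plate carrée has h = 1 and k = sec φ, giving areal scale sec φ; true area = (apparent area) · cos φ.
True area of drainage basin: 372000 × cos(43.4°) = 372000 × 0.7266 = 270300 km².
True area of crater field: 240000 × cos(28.7°) = 240000 × 0.8771 = 210500 km².
Ratio = 270300 / 210500 ≈ 1.28.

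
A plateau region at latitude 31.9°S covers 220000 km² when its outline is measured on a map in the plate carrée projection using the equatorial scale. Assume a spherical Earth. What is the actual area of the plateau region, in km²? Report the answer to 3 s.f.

For the equirectangular projection with φ₀ = 0 (plate carrée), h = 1 along meridians and k = sec φ along parallels.
Areal scale = h·k = 1 × sec φ; at 31.9°, h = 1.000, k = 1.178, so h·k = 1.178.
True area = apparent / (areal scale) = 220000 / 1.178 ≈ 187000 km².

187000 km²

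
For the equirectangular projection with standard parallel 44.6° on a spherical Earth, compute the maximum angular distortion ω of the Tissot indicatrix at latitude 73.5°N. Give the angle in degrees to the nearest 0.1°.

With standard parallel φ₀ = 44.6°, the equirectangular projection gives x = Rλ cos φ₀, y = Rφ, so h = 1 and k = cos 44.6° / cos φ.
At 73.5°: h = 1.000, k = 2.507; principal scales a = 2.507, b = 1.000.
sin(ω/2) = (a − b)/(a + b) = 1.507/3.507 = 0.4297, so ω = 2 arcsin(0.4297) ≈ 50.9°.

50.9°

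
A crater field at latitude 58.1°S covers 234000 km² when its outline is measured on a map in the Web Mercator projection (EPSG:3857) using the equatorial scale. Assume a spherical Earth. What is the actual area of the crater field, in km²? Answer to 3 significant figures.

65300 km²

The Mercator projection is conformal; its linear scale factor is the same in every direction and equals sec φ = 1/cos φ.
Areal scale = k² = sec²φ = 1/cos²(58.1°) = 1/0.5284² = 3.581.
True area = apparent / (areal scale) = 234000 / 3.581 ≈ 65300 km².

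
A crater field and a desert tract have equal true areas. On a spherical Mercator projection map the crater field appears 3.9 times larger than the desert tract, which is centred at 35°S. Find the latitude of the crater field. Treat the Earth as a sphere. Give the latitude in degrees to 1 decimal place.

On Mercator, (apparent₁)/(apparent₂) = sec²φ₁ / sec²φ₂ when true areas are equal.
cos²φ₂ / cos²φ₁ = 3.9  ⇒  cos φ₁ = cos 35° / √3.9 = 0.8192/1.975 = 0.4148.
φ₁ = arccos(0.4148) ≈ 65.5°.

65.5°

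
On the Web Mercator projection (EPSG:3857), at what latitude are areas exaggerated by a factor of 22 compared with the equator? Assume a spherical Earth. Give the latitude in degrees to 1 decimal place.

Mercator areal scale is sec²φ.
sec²φ = 22  ⇒  cos²φ = 0.04545  ⇒  cos φ = 0.2132.
φ = arccos(0.2132) ≈ 77.7°.

77.7°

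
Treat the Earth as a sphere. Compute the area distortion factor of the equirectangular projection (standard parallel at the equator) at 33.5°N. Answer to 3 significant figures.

For the equirectangular projection with φ₀ = 0 (plate carrée), h = 1 along meridians and k = sec φ along parallels.
Areal scale = h·k = 1 × sec φ; at 33.5°, h = 1.000, k = 1.199, so h·k = 1.199.

1.20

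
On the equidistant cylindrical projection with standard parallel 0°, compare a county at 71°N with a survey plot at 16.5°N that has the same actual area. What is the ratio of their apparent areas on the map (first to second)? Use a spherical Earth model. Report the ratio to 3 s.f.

2.95

In the plate carrée (x = Rλ, y = Rφ), meridians are true-scale (h = 1) and parallels are stretched by k = sec φ.
Areal scale at 71°: h·k = 1.000 × 3.072 = 3.072.
Areal scale at 16.5°: h·k = 1.000 × 1.043 = 1.043.
Ratio = 3.072/1.043 ≈ 2.95.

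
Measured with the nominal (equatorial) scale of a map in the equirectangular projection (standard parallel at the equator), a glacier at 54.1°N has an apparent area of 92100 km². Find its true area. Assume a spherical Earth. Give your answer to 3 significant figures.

54000 km²

Plate carrée maps x = Rλ, y = Rφ. The meridian scale is h = 1 and the parallel scale is k = 1/cos φ = sec φ.
Areal scale = h·k = 1 × sec φ; at 54.1°, h = 1.000, k = 1.705, so h·k = 1.705.
True area = apparent / (areal scale) = 92100 / 1.705 ≈ 54000 km².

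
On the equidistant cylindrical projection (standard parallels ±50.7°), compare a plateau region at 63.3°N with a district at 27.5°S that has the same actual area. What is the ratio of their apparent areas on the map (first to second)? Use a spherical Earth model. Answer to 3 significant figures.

1.97

In the equirectangular projection with standard parallel φ₀ = 50.7° (x = Rλ cos φ₀, y = Rφ), meridians are true-scale (h = 1) and the parallel scale is k = cos φ₀ / cos φ.
Areal scale at 63.3°: h·k = 1.000 × 1.410 = 1.410.
Areal scale at 27.5°: h·k = 1.000 × 0.7141 = 0.7141.
Ratio = 1.410/0.7141 ≈ 1.97.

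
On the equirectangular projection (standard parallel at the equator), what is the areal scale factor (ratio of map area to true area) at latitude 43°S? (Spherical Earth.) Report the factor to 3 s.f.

For the equirectangular projection with φ₀ = 0 (plate carrée), h = 1 along meridians and k = sec φ along parallels.
Areal scale = h·k = 1 × sec φ; at 43°, h = 1.000, k = 1.367, so h·k = 1.367.

1.37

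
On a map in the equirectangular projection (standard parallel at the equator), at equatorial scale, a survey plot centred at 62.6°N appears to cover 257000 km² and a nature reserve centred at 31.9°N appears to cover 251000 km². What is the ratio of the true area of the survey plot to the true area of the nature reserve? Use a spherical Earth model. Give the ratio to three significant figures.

0.555

On the plate carrée, areal scale = h·k = 1 × sec φ, so true area = apparent × cos φ.
True area of survey plot: 257000 × cos(62.6°) = 257000 × 0.4602 = 118300 km².
True area of nature reserve: 251000 × cos(31.9°) = 251000 × 0.8490 = 213100 km².
Ratio = 118300 / 213100 ≈ 0.555.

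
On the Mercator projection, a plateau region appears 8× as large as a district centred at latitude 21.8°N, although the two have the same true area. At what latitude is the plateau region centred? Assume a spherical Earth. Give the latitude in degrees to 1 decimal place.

70.8°

For equal true areas on Mercator, apparent areas scale as sec²φ, so the ratio is cos²φ₂ / cos²φ₁.
cos²φ₂ / cos²φ₁ = 8  ⇒  cos φ₁ = cos 21.8° / √8 = 0.9285/2.828 = 0.3283.
φ₁ = arccos(0.3283) ≈ 70.8°.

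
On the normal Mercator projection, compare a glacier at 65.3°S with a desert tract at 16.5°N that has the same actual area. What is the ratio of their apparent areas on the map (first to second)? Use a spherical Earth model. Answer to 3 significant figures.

Mercator is conformal with k = sec φ, so areal scale = k² = sec²φ.
At 65.3°: sec²(65.3°) = 1/0.4179² = 5.727.
At 16.5°: sec²(16.5°) = 1/0.9588² = 1.088.
Ratio = 5.727/1.088 = cos²(16.5°)/cos²(65.3°) ≈ 5.26.

5.26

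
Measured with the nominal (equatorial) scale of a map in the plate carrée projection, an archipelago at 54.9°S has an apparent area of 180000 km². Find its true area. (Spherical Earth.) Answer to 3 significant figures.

For the equirectangular projection with φ₀ = 0 (plate carrée), h = 1 along meridians and k = sec φ along parallels.
Areal scale = h·k = 1 × sec φ; at 54.9°, h = 1.000, k = 1.739, so h·k = 1.739.
True area = apparent / (areal scale) = 180000 / 1.739 ≈ 104000 km².

104000 km²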